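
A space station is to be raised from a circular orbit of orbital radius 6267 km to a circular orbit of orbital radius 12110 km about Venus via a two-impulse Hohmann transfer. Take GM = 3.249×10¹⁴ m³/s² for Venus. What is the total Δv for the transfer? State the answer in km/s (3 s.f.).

Δv_total ≈ 1.97 km/s

r₁ = 6267 km = 6.267×10⁶ m.
r₂ = 12110 km = 1.211×10⁷ m.
Transfer ellipse a_t = (r₁ + r₂)/2 = 9.188×10⁶ m.
At r₁: circular v_c1 = √(μ/r₁) = 7200 m/s; transfer-periapsis v_p = √[μ(2/r₁ − 1/a_t)] = 8266 m/s.
Δv₁ = v_p − v_c1 = 1066 m/s.
At r₂: circular v_c2 = √(μ/r₂) = 5180 m/s; transfer-apoapsis v_a = √[μ(2/r₂ − 1/a_t)] = 4278 m/s.
Δv₂ = v_c2 − v_a = 902.0 m/s.
Total Δv = Δv₁ + Δv₂ = 1968 m/s = 1.968 km/s.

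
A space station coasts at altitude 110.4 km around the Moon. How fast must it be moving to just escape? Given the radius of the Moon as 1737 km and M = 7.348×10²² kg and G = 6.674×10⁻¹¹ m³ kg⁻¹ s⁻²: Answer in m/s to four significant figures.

v_esc ≈ 2304 m/s

μ = GM = 6.674×10⁻¹¹ × 7.348×10²² = 4.904×10¹² m³/s².
r = 1737 + 110.4 = 1847.4 km = 1.8474×10⁶ m.
Escape speed v_esc = √(2μ/r) = √(2 × 4.904×10¹² / 1.847×10⁶) = √(5.309×10⁶) = 2304 m/s.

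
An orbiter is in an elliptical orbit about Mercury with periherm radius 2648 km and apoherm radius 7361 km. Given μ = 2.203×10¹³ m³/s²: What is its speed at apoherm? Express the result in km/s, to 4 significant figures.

v ≈ 1.258 km/s

Semi-major axis a = (r_p + r_a)/2 = 5004.5 km = 5.004×10⁶ m.
Vis-viva: v² = μ(2/r − 1/a) = 2.203×10¹³ × (2.717×10⁻⁷ − 1.998×10⁻⁷) = 1.584×10⁶ m²/s².
v = 1258 m/s = 1.258 km/s.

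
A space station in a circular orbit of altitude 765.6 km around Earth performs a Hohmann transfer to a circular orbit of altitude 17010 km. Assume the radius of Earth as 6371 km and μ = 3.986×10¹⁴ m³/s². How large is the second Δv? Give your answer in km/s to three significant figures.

Δv ≈ 1.31 km/s

r₁ = 6371 + 765.6 = 7136.6 km = 7.1366×10⁶ m.
r₂ = 6371 + 17010 = 23381 km = 2.3381×10⁷ m.
Transfer ellipse a_t = (r₁ + r₂)/2 = 1.526×10⁷ m.
At r₁: circular v_c1 = √(μ/r₁) = 7473 m/s; transfer-perigee v_p = √[μ(2/r₁ − 1/a_t)] = 9251 m/s.
At r₂: circular v_c2 = √(μ/r₂) = 4129 m/s; transfer-apogee v_a = √[μ(2/r₂ − 1/a_t)] = 2824 m/s.
Δv₂ = v_c2 − v_a = 1305 m/s.
= 1.305 km/s.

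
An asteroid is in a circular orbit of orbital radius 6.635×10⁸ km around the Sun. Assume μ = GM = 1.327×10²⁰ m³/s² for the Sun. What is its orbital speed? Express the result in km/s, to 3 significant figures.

r = 6.635×10⁸ km = 6.635×10¹¹ m.
For a circular orbit v = √(μ/r) = √(1.327×10²⁰ / 6.635×10¹¹) = √(2.000×10⁸) = 14140 m/s.
That is 14.14 km/s.

v ≈ 14.1 km/s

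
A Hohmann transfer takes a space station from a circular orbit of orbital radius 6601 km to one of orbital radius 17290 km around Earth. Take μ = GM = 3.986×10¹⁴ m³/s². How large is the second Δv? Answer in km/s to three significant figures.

Δv ≈ 1.23 km/s

r₁ = 6601 km = 6.601×10⁶ m.
r₂ = 17290 km = 1.729×10⁷ m.
Transfer ellipse a_t = (r₁ + r₂)/2 = 1.195×10⁷ m.
At r₁: circular v_c1 = √(μ/r₁) = 7771 m/s; transfer-perigee v_p = √[μ(2/r₁ − 1/a_t)] = 9349 m/s.
At r₂: circular v_c2 = √(μ/r₂) = 4801 m/s; transfer-apogee v_a = √[μ(2/r₂ − 1/a_t)] = 3569 m/s.
Δv₂ = v_c2 − v_a = 1232 m/s.
= 1.232 km/s.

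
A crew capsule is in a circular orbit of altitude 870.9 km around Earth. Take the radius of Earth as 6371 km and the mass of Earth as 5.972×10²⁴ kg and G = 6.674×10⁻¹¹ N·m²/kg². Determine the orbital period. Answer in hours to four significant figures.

μ = GM = 6.674×10⁻¹¹ × 5.972×10²⁴ = 3.986×10¹⁴ m³/s².
r = 6371 + 870.9 = 7241.9 km = 7.2419×10⁶ m.
Kepler's third law: T = 2π√(r³/μ) = 2π√((7.242×10⁶)³ / 3.986×10¹⁴).
r³/μ = 9.529×10⁵ s², so T = 2π × 9.762×10² = 6.133×10³ s.
Converting: 6.133×10³ s ÷ 3600 = 1.704 hours.

T ≈ 1.704 hours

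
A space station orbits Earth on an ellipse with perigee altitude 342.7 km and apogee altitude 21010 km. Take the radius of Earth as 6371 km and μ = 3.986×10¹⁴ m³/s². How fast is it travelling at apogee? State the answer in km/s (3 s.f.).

v ≈ 2.39 km/s

r_p = 6371 + 342.7 = 6713.7 km = 6.7137×10⁶ m.
r_a = 6371 + 21010 = 27381 km = 2.7381×10⁷ m.
Semi-major axis a = (r_p + r_a)/2 = 17047 km = 1.705×10⁷ m.
Vis-viva: v² = μ(2/r − 1/a) = 3.986×10¹⁴ × (7.304×10⁻⁸ − 5.866×10⁻⁸) = 5.733×10⁶ m²/s².
v = 2394 m/s = 2.394 km/s.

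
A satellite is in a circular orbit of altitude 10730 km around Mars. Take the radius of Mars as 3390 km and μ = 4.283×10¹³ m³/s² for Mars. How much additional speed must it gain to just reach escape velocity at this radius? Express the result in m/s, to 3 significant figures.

Δv ≈ 721 m/s

r = 3390 + 10730 = 14120 km = 1.4120×10⁷ m.
Circular speed v_c = √(μ/r) = 1742 m/s.
Escape speed v_esc = √(2μ/r) = √2 × v_c = 2463 m/s.
Δv = v_esc − v_c = 721.4 m/s.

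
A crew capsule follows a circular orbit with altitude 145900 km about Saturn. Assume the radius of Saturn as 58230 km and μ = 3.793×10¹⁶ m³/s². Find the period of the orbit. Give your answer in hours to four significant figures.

r = 58230 + 145900 = 204130 km = 2.0413×10⁸ m.
Kepler's third law: T = 2π√(r³/μ) = 2π√((2.041×10⁸)³ / 3.793×10¹⁶).
r³/μ = 2.243×10⁸ s², so T = 2π × 1.498×10⁴ = 9.409×10⁴ s.
Converting: 9.409×10⁴ s ÷ 3600 = 26.14 hours.

T ≈ 26.14 hours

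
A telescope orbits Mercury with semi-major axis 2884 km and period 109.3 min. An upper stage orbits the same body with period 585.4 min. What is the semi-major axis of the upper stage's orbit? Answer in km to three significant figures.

Kepler's third law: a³ ∝ T², so a₂ = a₁ (T₂/T₁)^(2/3).
T₂/T₁ = 5.356, (T₂/T₁)^(2/3) = 3.061.
a₂ = 2884 × 3.061 = 8828 km.

a₂ ≈ 8830 km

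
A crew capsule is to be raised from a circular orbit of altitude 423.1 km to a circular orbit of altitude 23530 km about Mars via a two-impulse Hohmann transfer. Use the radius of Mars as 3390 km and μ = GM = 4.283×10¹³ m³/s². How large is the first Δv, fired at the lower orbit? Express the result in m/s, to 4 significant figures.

Δv ≈ 1084 m/s

r₁ = 3390 + 423.1 = 3813.1 km = 3.8131×10⁶ m.
r₂ = 3390 + 23530 = 26920 km = 2.6920×10⁷ m.
Transfer ellipse a_t = (r₁ + r₂)/2 = 1.537×10⁷ m.
At r₁: circular v_c1 = √(μ/r₁) = 3351 m/s; transfer-periapsis v_p = √[μ(2/r₁ − 1/a_t)] = 4436 m/s.
Δv₁ = v_p − v_c1 = 1084 m/s.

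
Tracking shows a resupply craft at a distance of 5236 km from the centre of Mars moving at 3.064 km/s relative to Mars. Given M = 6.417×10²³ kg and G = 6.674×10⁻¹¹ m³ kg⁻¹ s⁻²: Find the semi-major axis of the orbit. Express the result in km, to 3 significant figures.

a ≈ 6140 km

μ = GM = 6.674×10⁻¹¹ × 6.417×10²³ = 4.283×10¹³ m³/s².
r = 5.236×10⁶ m.
Vis-viva rearranged: 1/a = 2/r − v²/μ = 3.820×10⁻⁷ − 2.192×10⁻⁷ = 1.628×10⁻⁷ m⁻¹.
a = 6.144×10⁶ m = 6144.0 km.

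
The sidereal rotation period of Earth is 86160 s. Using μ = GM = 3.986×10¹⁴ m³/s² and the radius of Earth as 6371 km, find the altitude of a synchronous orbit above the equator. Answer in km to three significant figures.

A synchronous orbit has period T, so by Kepler's third law a = (μT²/4π²)^(1/3).
μT²/4π² = 3.986×10¹⁴ × (8.616×10⁴)² / 39.48 = 7.495×10²² m³.
a = 4.216×10⁷ m = 42163 km.
Altitude h = a − R = 42163 − 6371 = 35792 km.

h_sync ≈ 35800 km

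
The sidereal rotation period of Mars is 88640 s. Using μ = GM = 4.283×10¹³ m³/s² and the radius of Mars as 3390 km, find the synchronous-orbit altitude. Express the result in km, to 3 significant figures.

h_sync ≈ 17000 km

A synchronous orbit has period T, so by Kepler's third law a = (μT²/4π²)^(1/3).
μT²/4π² = 4.283×10¹³ × (8.864×10⁴)² / 39.48 = 8.524×10²¹ m³.
a = 2.043×10⁷ m = 20428 km.
Altitude h = a − R = 20428 − 3390 = 17038 km.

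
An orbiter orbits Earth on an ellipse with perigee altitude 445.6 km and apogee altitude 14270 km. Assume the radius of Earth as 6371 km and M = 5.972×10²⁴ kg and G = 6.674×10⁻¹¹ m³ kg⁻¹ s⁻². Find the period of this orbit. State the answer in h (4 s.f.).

μ = GM = 6.674×10⁻¹¹ × 5.972×10²⁴ = 3.986×10¹⁴ m³/s².
r_p = 6371 + 445.6 = 6816.6 km = 6.8166×10⁶ m.
r_a = 6371 + 14270 = 20641 km = 2.0641×10⁷ m.
Semi-major axis a = (r_p + r_a)/2 = (6816.6 + 20641)/2 = 13729 km = 1.373×10⁷ m.
By Kepler's third law T = 2π√(a³/μ) = 2π × 2.548×10³ = 1.601×10⁴ s.
= 4.447 h.

T ≈ 4.447 h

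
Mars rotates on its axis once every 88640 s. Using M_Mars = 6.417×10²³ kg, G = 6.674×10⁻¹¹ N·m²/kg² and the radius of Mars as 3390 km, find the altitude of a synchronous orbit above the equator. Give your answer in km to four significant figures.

h_sync ≈ 17040 km

μ = GM = 6.674×10⁻¹¹ × 6.417×10²³ = 4.283×10¹³ m³/s².
A synchronous orbit has period T, so by Kepler's third law a = (μT²/4π²)^(1/3).
μT²/4π² = 4.283×10¹³ × (8.864×10⁴)² / 39.48 = 8.524×10²¹ m³.
a = 2.043×10⁷ m = 20427 km.
Altitude h = a − R = 20427 − 3390 = 17037 km.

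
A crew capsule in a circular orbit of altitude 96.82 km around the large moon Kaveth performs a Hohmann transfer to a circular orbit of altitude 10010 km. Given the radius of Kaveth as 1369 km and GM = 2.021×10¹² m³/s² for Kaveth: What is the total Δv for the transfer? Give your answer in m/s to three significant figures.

r₁ = 1369 + 96.82 = 1465.8 km = 1.4658×10⁶ m.
r₂ = 1369 + 10010 = 11379 km = 1.1379×10⁷ m.
Transfer ellipse a_t = (r₁ + r₂)/2 = 6.422×10⁶ m.
At r₁: circular v_c1 = √(μ/r₁) = 1174 m/s; transfer-periapsis v_p = √[μ(2/r₁ − 1/a_t)] = 1563 m/s.
Δv₁ = v_p − v_c1 = 388.8 m/s.
At r₂: circular v_c2 = √(μ/r₂) = 421.4 m/s; transfer-apoapsis v_a = √[μ(2/r₂ − 1/a_t)] = 201.3 m/s.
Δv₂ = v_c2 − v_a = 220.1 m/s.
Total Δv = Δv₁ + Δv₂ = 608.8 m/s.

Δv_total ≈ 609 m/s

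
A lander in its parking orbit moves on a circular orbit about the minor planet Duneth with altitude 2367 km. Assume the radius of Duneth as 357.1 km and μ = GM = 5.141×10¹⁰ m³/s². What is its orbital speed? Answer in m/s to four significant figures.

r = 357.1 + 2367 = 2724.1 km = 2.7241×10⁶ m.
For a circular orbit v = √(μ/r) = √(5.141×10¹⁰ / 2.724×10⁶) = √(1.887×10⁴) = 137.4 m/s.

v ≈ 137.4 m/s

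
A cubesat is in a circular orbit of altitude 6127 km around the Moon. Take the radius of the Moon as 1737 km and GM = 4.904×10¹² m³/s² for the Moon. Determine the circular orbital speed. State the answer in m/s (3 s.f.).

r = 1737 + 6127 = 7864.0 km = 7.8640×10⁶ m.
For a circular orbit v = √(μ/r) = √(4.904×10¹² / 7.864×10⁶) = √(6.236×10⁵) = 789.7 m/s.

v ≈ 790 m/s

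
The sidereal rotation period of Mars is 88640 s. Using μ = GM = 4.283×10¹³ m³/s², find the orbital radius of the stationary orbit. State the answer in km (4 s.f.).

A synchronous orbit has period T, so by Kepler's third law a = (μT²/4π²)^(1/3).
μT²/4π² = 4.283×10¹³ × (8.864×10⁴)² / 39.48 = 8.524×10²¹ m³.
a = 2.043×10⁷ m = 20428 km.

r_sync ≈ 20430 km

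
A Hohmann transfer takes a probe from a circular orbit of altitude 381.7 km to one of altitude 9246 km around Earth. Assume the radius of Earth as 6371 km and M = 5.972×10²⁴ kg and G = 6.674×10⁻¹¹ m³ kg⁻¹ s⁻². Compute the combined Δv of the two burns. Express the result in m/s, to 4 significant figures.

Δv_total ≈ 2522 m/s

μ = GM = 6.674×10⁻¹¹ × 5.972×10²⁴ = 3.986×10¹⁴ m³/s².
r₁ = 6371 + 381.7 = 6752.7 km = 6.7527×10⁶ m.
r₂ = 6371 + 9246 = 15617 km = 1.5617×10⁷ m.
Transfer ellipse a_t = (r₁ + r₂)/2 = 1.118×10⁷ m.
At r₁: circular v_c1 = √(μ/r₁) = 7683 m/s; transfer-perigee v_p = √[μ(2/r₁ − 1/a_t)] = 9078 m/s.
Δv₁ = v_p − v_c1 = 1395 m/s.
At r₂: circular v_c2 = √(μ/r₂) = 5052 m/s; transfer-apogee v_a = √[μ(2/r₂ − 1/a_t)] = 3925 m/s.
Δv₂ = v_c2 − v_a = 1127 m/s.
Total Δv = Δv₁ + Δv₂ = 2522 m/s.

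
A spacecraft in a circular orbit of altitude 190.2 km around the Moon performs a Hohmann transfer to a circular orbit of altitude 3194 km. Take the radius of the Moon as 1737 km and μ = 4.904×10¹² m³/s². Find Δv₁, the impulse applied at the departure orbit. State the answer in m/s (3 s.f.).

r₁ = 1737 + 190.2 = 1927.2 km = 1.9272×10⁶ m.
r₂ = 1737 + 3194 = 4931.0 km = 4.9310×10⁶ m.
Transfer ellipse a_t = (r₁ + r₂)/2 = 3.429×10⁶ m.
At r₁: circular v_c1 = √(μ/r₁) = 1595 m/s; transfer-perilune v_p = √[μ(2/r₁ − 1/a_t)] = 1913 m/s.
Δv₁ = v_p − v_c1 = 317.7 m/s.

Δv ≈ 318 m/s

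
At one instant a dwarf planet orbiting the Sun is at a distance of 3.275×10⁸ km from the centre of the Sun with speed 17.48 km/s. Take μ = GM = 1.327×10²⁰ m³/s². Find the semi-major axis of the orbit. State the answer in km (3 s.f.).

r = 3.275×10¹¹ m.
Specific orbital energy ε = v²/2 − μ/r = (17480)²/2 − 1.327×10²⁰/3.275×10¹¹ = -2.524×10⁸ J/kg.
Since ε = −μ/(2a), a = −μ/(2ε) = 2.629×10¹¹ m = 2.6286×10⁸ km.

a ≈ 2.63×10⁸ km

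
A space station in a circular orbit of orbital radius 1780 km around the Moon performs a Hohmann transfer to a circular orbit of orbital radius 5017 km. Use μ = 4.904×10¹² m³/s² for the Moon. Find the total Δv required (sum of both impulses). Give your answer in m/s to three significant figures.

r₁ = 1780 km = 1.780×10⁶ m.
r₂ = 5017 km = 5.017×10⁶ m.
Transfer ellipse a_t = (r₁ + r₂)/2 = 3.398×10⁶ m.
At r₁: circular v_c1 = √(μ/r₁) = 1660 m/s; transfer-perilune v_p = √[μ(2/r₁ − 1/a_t)] = 2017 m/s.
Δv₁ = v_p − v_c1 = 356.9 m/s.
At r₂: circular v_c2 = √(μ/r₂) = 988.7 m/s; transfer-apolune v_a = √[μ(2/r₂ − 1/a_t)] = 715.5 m/s.
Δv₂ = v_c2 − v_a = 273.2 m/s.
Total Δv = Δv₁ + Δv₂ = 630.0 m/s.

Δv_total ≈ 630 m/s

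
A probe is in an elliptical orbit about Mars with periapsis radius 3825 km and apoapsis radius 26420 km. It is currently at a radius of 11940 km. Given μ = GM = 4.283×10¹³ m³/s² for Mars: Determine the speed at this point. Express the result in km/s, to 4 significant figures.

Semi-major axis a = (r_p + r_a)/2 = 15122 km = 1.512×10⁷ m.
Vis-viva: v² = μ(2/r − 1/a) = 4.283×10¹³ × (1.675×10⁻⁷ − 6.613×10⁻⁸) = 4.342×10⁶ m²/s².
v = 2084 m/s = 2.084 km/s.

v ≈ 2.084 km/s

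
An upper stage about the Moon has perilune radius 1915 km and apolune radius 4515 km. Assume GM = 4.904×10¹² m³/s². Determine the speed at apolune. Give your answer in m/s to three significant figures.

Semi-major axis a = (r_p + r_a)/2 = 3215.0 km = 3.215×10⁶ m.
Vis-viva: v² = μ(2/r − 1/a) = 4.904×10¹² × (4.430×10⁻⁷ − 3.110×10⁻⁷) = 6.470×10⁵ m²/s².
v = 804.3 m/s.

v ≈ 804 m/s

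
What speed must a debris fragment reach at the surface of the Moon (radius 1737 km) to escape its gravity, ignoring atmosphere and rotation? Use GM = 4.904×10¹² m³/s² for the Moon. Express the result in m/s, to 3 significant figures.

v_esc ≈ 2380 m/s

r = R = 1.737×10⁶ m.
Escape speed v_esc = √(2μ/r) = √(2 × 4.904×10¹² / 1.737×10⁶) = √(5.647×10⁶) = 2376 m/s.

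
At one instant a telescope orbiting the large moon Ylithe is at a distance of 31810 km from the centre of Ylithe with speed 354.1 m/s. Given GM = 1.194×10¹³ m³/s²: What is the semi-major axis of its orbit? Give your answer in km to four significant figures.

r = 3.181×10⁷ m.
Specific orbital energy ε = v²/2 − μ/r = (354.1)²/2 − 1.194×10¹³/3.181×10⁷ = -3.127×10⁵ J/kg.
Since ε = −μ/(2a), a = −μ/(2ε) = 1.909×10⁷ m = 19094 km.

a ≈ 19090 km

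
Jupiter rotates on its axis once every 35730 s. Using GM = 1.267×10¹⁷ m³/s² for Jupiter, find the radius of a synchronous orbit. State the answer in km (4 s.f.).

A synchronous orbit has period T, so by Kepler's third law a = (μT²/4π²)^(1/3).
μT²/4π² = 1.267×10¹⁷ × (3.573×10⁴)² / 39.48 = 4.097×10²⁴ m³.
a = 1.600×10⁸ m = 1.6002×10⁵ km.

r_sync ≈ 1.600×10⁵ km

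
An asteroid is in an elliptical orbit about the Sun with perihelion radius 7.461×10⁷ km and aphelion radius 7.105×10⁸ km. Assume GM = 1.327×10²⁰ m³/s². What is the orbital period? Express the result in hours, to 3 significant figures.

Semi-major axis a = (r_p + r_a)/2 = (7.4610×10⁷ + 7.1050×10⁸)/2 = 3.9256×10⁸ km = 3.926×10¹¹ m.
By Kepler's third law T = 2π√(a³/μ) = 2π × 2.135×10⁷ = 1.342×10⁸ s.
= 37260 hours.

T ≈ 37300 hours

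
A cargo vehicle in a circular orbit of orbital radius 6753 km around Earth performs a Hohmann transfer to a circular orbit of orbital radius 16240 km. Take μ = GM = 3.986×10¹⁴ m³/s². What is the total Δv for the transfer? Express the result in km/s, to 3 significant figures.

Δv_total ≈ 2.61 km/s

r₁ = 6753 km = 6.753×10⁶ m.
r₂ = 16240 km = 1.624×10⁷ m.
Transfer ellipse a_t = (r₁ + r₂)/2 = 1.150×10⁷ m.
At r₁: circular v_c1 = √(μ/r₁) = 7683 m/s; transfer-perigee v_p = √[μ(2/r₁ − 1/a_t)] = 9131 m/s.
Δv₁ = v_p − v_c1 = 1448 m/s.
At r₂: circular v_c2 = √(μ/r₂) = 4954 m/s; transfer-apogee v_a = √[μ(2/r₂ − 1/a_t)] = 3797 m/s.
Δv₂ = v_c2 − v_a = 1157 m/s.
Total Δv = Δv₁ + Δv₂ = 2606 m/s = 2.606 km/s.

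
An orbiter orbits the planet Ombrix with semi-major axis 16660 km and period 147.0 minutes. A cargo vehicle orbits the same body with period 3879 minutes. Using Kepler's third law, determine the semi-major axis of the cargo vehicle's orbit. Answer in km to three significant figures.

a₂ ≈ 1.48×10⁵ km

Kepler's third law: a³ ∝ T², so a₂ = a₁ (T₂/T₁)^(2/3).
T₂/T₁ = 26.39, (T₂/T₁)^(2/3) = 8.863.
a₂ = 16660 × 8.863 = 1.477×10⁵ km.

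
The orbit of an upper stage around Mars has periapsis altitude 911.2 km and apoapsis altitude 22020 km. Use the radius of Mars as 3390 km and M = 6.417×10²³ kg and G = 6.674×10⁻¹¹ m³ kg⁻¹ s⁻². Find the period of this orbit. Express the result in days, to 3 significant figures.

T ≈ 0.636 days

μ = GM = 6.674×10⁻¹¹ × 6.417×10²³ = 4.283×10¹³ m³/s².
r_p = 3390 + 911.2 = 4301.2 km = 4.3012×10⁶ m.
r_a = 3390 + 22020 = 25410 km = 2.5410×10⁷ m.
Semi-major axis a = (r_p + r_a)/2 = (4301.2 + 25410)/2 = 14856 km = 1.486×10⁷ m.
By Kepler's third law T = 2π√(a³/μ) = 2π × 8.749×10³ = 5.497×10⁴ s.
= 0.6363 days.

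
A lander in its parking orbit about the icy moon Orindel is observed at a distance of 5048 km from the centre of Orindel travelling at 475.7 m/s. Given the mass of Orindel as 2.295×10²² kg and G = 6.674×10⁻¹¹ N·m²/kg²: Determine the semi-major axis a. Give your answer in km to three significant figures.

a ≈ 4020 km

μ = GM = 6.674×10⁻¹¹ × 2.295×10²² = 1.532×10¹² m³/s².
r = 5.048×10⁶ m.
Specific orbital energy ε = v²/2 − μ/r = (475.7)²/2 − 1.532×10¹²/5.048×10⁶ = -1.903×10⁵ J/kg.
Since ε = −μ/(2a), a = −μ/(2ε) = 4.025×10⁶ m = 4024.8 km.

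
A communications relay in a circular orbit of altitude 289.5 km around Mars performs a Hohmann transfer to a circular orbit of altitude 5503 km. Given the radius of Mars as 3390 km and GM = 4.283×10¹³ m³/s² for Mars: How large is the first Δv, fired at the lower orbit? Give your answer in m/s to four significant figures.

Δv ≈ 646.2 m/s

r₁ = 3390 + 289.5 = 3679.5 km = 3.6795×10⁶ m.
r₂ = 3390 + 5503 = 8893.0 km = 8.8930×10⁶ m.
Transfer ellipse a_t = (r₁ + r₂)/2 = 6.286×10⁶ m.
At r₁: circular v_c1 = √(μ/r₁) = 3412 m/s; transfer-periapsis v_p = √[μ(2/r₁ − 1/a_t)] = 4058 m/s.
Δv₁ = v_p − v_c1 = 646.2 m/s.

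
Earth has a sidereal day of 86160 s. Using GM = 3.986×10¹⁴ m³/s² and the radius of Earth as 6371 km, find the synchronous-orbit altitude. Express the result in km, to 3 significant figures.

h_sync ≈ 35800 km

A synchronous orbit has period T, so by Kepler's third law a = (μT²/4π²)^(1/3).
μT²/4π² = 3.986×10¹⁴ × (8.616×10⁴)² / 39.48 = 7.495×10²² m³.
a = 4.216×10⁷ m = 42163 km.
Altitude h = a − R = 42163 − 6371 = 35792 km.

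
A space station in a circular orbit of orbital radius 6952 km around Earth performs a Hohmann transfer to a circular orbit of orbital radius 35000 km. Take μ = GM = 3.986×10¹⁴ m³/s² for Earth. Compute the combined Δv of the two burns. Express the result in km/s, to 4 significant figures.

Δv_total ≈ 3.641 km/s

r₁ = 6952 km = 6.952×10⁶ m.
r₂ = 35000 km = 3.500×10⁷ m.
Transfer ellipse a_t = (r₁ + r₂)/2 = 2.098×10⁷ m.
At r₁: circular v_c1 = √(μ/r₁) = 7572 m/s; transfer-perigee v_p = √[μ(2/r₁ − 1/a_t)] = 9781 m/s.
Δv₁ = v_p − v_c1 = 2209 m/s.
At r₂: circular v_c2 = √(μ/r₂) = 3375 m/s; transfer-apogee v_a = √[μ(2/r₂ − 1/a_t)] = 1943 m/s.
Δv₂ = v_c2 − v_a = 1432 m/s.
Total Δv = Δv₁ + Δv₂ = 3641 m/s = 3.641 km/s.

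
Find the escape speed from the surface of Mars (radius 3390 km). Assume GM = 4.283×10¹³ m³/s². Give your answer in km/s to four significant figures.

r = R = 3.390×10⁶ m.
Escape speed v_esc = √(2μ/r) = √(2 × 4.283×10¹³ / 3.390×10⁶) = √(2.527×10⁷) = 5027 m/s.
= 5.027 km/s.

v_esc ≈ 5.027 km/s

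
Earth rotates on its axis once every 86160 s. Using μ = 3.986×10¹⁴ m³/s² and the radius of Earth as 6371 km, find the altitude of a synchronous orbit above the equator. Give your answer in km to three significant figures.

h_sync ≈ 35800 km

A synchronous orbit has period T, so by Kepler's third law a = (μT²/4π²)^(1/3).
μT²/4π² = 3.986×10¹⁴ × (8.616×10⁴)² / 39.48 = 7.495×10²² m³.
a = 4.216×10⁷ m = 42163 km.
Altitude h = a − R = 42163 − 6371 = 35792 km.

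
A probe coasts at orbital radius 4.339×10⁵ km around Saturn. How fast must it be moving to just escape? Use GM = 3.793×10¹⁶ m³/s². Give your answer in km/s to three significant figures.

v_esc ≈ 13.2 km/s

r = 4.339×10⁵ km = 4.339×10⁸ m.
Escape speed v_esc = √(2μ/r) = √(2 × 3.793×10¹⁶ / 4.339×10⁸) = √(1.748×10⁸) = 13220 m/s.
= 13.22 km/s.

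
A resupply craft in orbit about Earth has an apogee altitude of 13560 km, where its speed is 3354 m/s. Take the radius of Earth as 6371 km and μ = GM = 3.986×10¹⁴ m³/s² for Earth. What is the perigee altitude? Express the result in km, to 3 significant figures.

r_a = 6371 + 13560 = 19931 km = 1.993×10⁷ m.
Specific energy ε = v²/2 − μ/r = -1.437×10⁷ J/kg, so a = −μ/(2ε) = 1.386×10⁷ m.
The apsides satisfy r_p + r_a = 2a, so the perigee radius is 2a − r_a = 7.799×10⁶ m = 7799.0 km.
Perigee altitude = 7799.0 − 6371 = 1428.0 km.

perigee altitude ≈ 1430 km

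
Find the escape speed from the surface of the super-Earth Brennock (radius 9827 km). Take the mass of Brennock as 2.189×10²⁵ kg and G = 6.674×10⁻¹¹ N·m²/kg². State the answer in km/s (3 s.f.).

v_esc ≈ 17.2 km/s

μ = GM = 6.674×10⁻¹¹ × 2.189×10²⁵ = 1.461×10¹⁵ m³/s².
r = R = 9.827×10⁶ m.
Escape speed v_esc = √(2μ/r) = √(2 × 1.461×10¹⁵ / 9.827×10⁶) = √(2.973×10⁸) = 17240 m/s.
= 17.24 km/s.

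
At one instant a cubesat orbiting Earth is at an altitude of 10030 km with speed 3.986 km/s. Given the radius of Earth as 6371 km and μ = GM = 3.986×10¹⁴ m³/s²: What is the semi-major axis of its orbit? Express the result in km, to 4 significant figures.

a ≈ 12180 km

r = 6371 + 10030 = 16401 km = 1.640×10⁷ m.
Specific orbital energy ε = v²/2 − μ/r = (3986)²/2 − 3.986×10¹⁴/1.640×10⁷ = -1.636×10⁷ J/kg.
Since ε = −μ/(2a), a = −μ/(2ε) = 1.218×10⁷ m = 12183 km.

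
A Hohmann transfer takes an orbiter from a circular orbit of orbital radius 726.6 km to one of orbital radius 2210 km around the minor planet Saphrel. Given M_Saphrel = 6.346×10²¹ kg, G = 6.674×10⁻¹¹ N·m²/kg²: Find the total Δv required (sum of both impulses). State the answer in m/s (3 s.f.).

Δv_total ≈ 303 m/s

μ = GM = 6.674×10⁻¹¹ × 6.346×10²¹ = 4.235×10¹¹ m³/s².
r₁ = 726.6 km = 7.266×10⁵ m.
r₂ = 2210 km = 2.210×10⁶ m.
Transfer ellipse a_t = (r₁ + r₂)/2 = 1.468×10⁶ m.
At r₁: circular v_c1 = √(μ/r₁) = 763.5 m/s; transfer-periapsis v_p = √[μ(2/r₁ − 1/a_t)] = 936.7 m/s.
Δv₁ = v_p − v_c1 = 173.2 m/s.
At r₂: circular v_c2 = √(μ/r₂) = 437.8 m/s; transfer-apoapsis v_a = √[μ(2/r₂ − 1/a_t)] = 308.0 m/s.
Δv₂ = v_c2 − v_a = 129.8 m/s.
Total Δv = Δv₁ + Δv₂ = 303.0 m/s.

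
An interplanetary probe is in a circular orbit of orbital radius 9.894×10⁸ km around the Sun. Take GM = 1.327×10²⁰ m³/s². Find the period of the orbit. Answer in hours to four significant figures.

T ≈ 149100 hours

r = 9.894×10⁸ km = 9.894×10¹¹ m.
Kepler's third law: T = 2π√(r³/μ) = 2π√((9.894×10¹¹)³ / 1.327×10²⁰).
r³/μ = 7.299×10¹⁵ s², so T = 2π × 8.543×10⁷ = 5.368×10⁸ s.
Converting: 5.368×10⁸ s ÷ 3600 = 1.491×10⁵ hours.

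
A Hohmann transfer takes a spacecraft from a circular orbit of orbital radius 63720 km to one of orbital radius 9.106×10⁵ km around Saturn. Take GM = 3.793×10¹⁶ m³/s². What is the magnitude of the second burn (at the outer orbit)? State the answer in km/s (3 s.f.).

r₁ = 63720 km = 6.372×10⁷ m.
r₂ = 9.106×10⁵ km = 9.106×10⁸ m.
Transfer ellipse a_t = (r₁ + r₂)/2 = 4.872×10⁸ m.
At r₁: circular v_c1 = √(μ/r₁) = 24400 m/s; transfer-perikrone v_p = √[μ(2/r₁ − 1/a_t)] = 33360 m/s.
At r₂: circular v_c2 = √(μ/r₂) = 6454 m/s; transfer-apokrone v_a = √[μ(2/r₂ − 1/a_t)] = 2334 m/s.
Δv₂ = v_c2 − v_a = 4120 m/s.
= 4.120 km/s.

Δv ≈ 4.12 km/s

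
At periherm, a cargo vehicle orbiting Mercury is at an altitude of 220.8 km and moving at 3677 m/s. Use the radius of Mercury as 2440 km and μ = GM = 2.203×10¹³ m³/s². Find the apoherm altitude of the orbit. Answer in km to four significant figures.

r_p = 2440 + 220.8 = 2660.8 km = 2.661×10⁶ m.
Specific energy ε = v²/2 − μ/r = -1.519×10⁶ J/kg, so a = −μ/(2ε) = 7.250×10⁶ m.
The apsides satisfy r_p + r_a = 2a, so the apoherm radius is 2a − r_p = 1.184×10⁷ m = 11839 km.
Apoherm altitude = 11839 − 2440 = 9399.3 km.

apoherm altitude ≈ 9399 km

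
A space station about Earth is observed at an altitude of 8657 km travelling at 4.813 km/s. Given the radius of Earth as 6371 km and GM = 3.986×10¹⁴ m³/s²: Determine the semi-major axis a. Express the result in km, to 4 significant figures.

a ≈ 13340 km

r = 6371 + 8657 = 15028 km = 1.503×10⁷ m.
Vis-viva rearranged: 1/a = 2/r − v²/μ = 1.331×10⁻⁷ − 5.812×10⁻⁸ = 7.497×10⁻⁸ m⁻¹.
a = 1.334×10⁷ m = 13339 km.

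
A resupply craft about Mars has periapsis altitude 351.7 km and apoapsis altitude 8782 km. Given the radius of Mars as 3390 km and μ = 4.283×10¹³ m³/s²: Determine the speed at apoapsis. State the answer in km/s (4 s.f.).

v ≈ 1.286 km/s

r_p = 3390 + 351.7 = 3741.7 km = 3.7417×10⁶ m.
r_a = 3390 + 8782 = 12172 km = 1.2172×10⁷ m.
Semi-major axis a = (r_p + r_a)/2 = 7956.9 km = 7.957×10⁶ m.
Vis-viva: v² = μ(2/r − 1/a) = 4.283×10¹³ × (1.643×10⁻⁷ − 1.257×10⁻⁷) = 1.655×10⁶ m²/s².
v = 1286 m/s = 1.286 km/s.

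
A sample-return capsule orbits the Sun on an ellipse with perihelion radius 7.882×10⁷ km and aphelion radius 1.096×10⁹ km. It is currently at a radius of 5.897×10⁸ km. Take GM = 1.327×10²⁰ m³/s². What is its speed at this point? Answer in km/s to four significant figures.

v ≈ 14.97 km/s

Semi-major axis a = (r_p + r_a)/2 = 5.8741×10⁸ km = 5.874×10¹¹ m.
Vis-viva: v² = μ(2/r − 1/a) = 1.327×10²⁰ × (3.392×10⁻¹² − 1.702×10⁻¹²) = 2.242×10⁸ m²/s².
v = 14970 m/s = 14.97 km/s.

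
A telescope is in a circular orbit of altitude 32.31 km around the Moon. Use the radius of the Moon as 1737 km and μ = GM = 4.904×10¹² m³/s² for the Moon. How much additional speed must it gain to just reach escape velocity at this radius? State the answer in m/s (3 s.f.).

Δv ≈ 690 m/s

r = 1737 + 32.31 = 1769.3 km = 1.7693×10⁶ m.
Circular speed v_c = √(μ/r) = 1665 m/s.
Escape speed v_esc = √(2μ/r) = √2 × v_c = 2354 m/s.
Δv = v_esc − v_c = 689.6 m/s.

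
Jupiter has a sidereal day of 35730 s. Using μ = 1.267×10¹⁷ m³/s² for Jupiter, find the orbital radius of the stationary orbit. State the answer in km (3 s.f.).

r_sync ≈ 1.60×10⁵ km

A synchronous orbit has period T, so by Kepler's third law a = (μT²/4π²)^(1/3).
μT²/4π² = 1.267×10¹⁷ × (3.573×10⁴)² / 39.48 = 4.097×10²⁴ m³.
a = 1.600×10⁸ m = 1.6002×10⁵ km.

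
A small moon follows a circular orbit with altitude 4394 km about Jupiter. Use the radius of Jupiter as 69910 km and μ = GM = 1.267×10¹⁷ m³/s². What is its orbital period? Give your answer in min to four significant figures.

T ≈ 188.4 min

r = 69910 + 4394 = 74304 km = 7.4304×10⁷ m.
Kepler's third law: T = 2π√(r³/μ) = 2π√((7.430×10⁷)³ / 1.267×10¹⁷).
r³/μ = 3.238×10⁶ s², so T = 2π × 1.799×10³ = 1.131×10⁴ s.
Converting: 1.131×10⁴ s ÷ 60.00 = 188.4 min.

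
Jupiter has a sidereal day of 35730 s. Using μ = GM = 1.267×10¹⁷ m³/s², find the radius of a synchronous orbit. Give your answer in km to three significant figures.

A synchronous orbit has period T, so by Kepler's third law a = (μT²/4π²)^(1/3).
μT²/4π² = 1.267×10¹⁷ × (3.573×10⁴)² / 39.48 = 4.097×10²⁴ m³.
a = 1.600×10⁸ m = 1.6002×10⁵ km.

r_sync ≈ 1.60×10⁵ km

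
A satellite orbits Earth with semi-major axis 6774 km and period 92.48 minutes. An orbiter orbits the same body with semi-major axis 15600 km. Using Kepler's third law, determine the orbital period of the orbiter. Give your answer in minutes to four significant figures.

T₂ ≈ 323.2 minutes

Kepler's third law: T² ∝ a³, so T₂ = T₁ (a₂/a₁)^(3/2).
a₂/a₁ = 2.303, (a₂/a₁)^(3/2) = 3.495.
T₂ = 92.48 × 3.495 = 323.2 minutes.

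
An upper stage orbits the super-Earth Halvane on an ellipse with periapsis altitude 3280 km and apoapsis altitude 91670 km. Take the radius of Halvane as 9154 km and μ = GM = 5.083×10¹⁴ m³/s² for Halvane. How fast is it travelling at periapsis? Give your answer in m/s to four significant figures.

v ≈ 8531 m/s

r_p = 9154 + 3280 = 12434 km = 1.2434×10⁷ m.
r_a = 9154 + 91670 = 100820 km = 1.0082×10⁸ m.
Semi-major axis a = (r_p + r_a)/2 = 56629 km = 5.663×10⁷ m.
Vis-viva: v² = μ(2/r − 1/a) = 5.083×10¹⁴ × (1.608×10⁻⁷ − 1.766×10⁻⁸) = 7.278×10⁷ m²/s².
v = 8531 m/s.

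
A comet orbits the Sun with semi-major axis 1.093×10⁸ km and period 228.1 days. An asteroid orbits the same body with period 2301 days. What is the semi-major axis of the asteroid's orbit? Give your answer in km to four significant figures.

Kepler's third law: a³ ∝ T², so a₂ = a₁ (T₂/T₁)^(2/3).
T₂/T₁ = 10.09, (T₂/T₁)^(2/3) = 4.669.
a₂ = 1.093×10⁸ × 4.669 = 5.103×10⁸ km.

a₂ ≈ 5.103×10⁸ km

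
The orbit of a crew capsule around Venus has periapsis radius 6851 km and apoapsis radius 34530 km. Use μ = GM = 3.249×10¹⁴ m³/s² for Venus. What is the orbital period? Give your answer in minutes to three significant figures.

Semi-major axis a = (r_p + r_a)/2 = (6851.0 + 34530)/2 = 20690 km = 2.069×10⁷ m.
By Kepler's third law T = 2π√(a³/μ) = 2π × 5.221×10³ = 3.281×10⁴ s.
= 546.8 minutes.

T ≈ 547 minutes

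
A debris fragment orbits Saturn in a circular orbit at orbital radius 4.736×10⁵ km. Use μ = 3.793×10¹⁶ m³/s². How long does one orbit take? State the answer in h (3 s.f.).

r = 4.736×10⁵ km = 4.736×10⁸ m.
Kepler's third law: T = 2π√(r³/μ) = 2π√((4.736×10⁸)³ / 3.793×10¹⁶).
r³/μ = 2.801×10⁹ s², so T = 2π × 5.292×10⁴ = 3.325×10⁵ s.
Converting: 3.325×10⁵ s ÷ 3600 = 92.36 h.

T ≈ 92.4 h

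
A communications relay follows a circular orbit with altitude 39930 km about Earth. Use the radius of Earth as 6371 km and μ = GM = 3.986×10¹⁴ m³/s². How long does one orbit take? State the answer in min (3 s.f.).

r = 6371 + 39930 = 46301 km = 4.6301×10⁷ m.
Kepler's third law: T = 2π√(r³/μ) = 2π√((4.630×10⁷)³ / 3.986×10¹⁴).
r³/μ = 2.490×10⁸ s², so T = 2π × 1.578×10⁴ = 9.915×10⁴ s.
Converting: 9.915×10⁴ s ÷ 60.00 = 1653 min.

T ≈ 1650 min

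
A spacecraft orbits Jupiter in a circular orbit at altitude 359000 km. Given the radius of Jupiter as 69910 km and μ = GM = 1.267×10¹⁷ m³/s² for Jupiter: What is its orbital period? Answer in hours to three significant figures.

r = 69910 + 359000 = 428910 km = 4.2891×10⁸ m.
Kepler's third law: T = 2π√(r³/μ) = 2π√((4.289×10⁸)³ / 1.267×10¹⁷).
r³/μ = 6.228×10⁸ s², so T = 2π × 2.496×10⁴ = 1.568×10⁵ s.
Converting: 1.568×10⁵ s ÷ 3600 = 43.56 hours.

T ≈ 43.6 hours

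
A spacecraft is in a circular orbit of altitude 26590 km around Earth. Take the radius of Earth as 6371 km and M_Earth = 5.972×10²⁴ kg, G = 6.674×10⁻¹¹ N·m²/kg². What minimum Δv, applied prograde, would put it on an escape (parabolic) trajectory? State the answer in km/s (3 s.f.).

Δv ≈ 1.44 km/s

μ = GM = 6.674×10⁻¹¹ × 5.972×10²⁴ = 3.986×10¹⁴ m³/s².
r = 6371 + 26590 = 32961 km = 3.2961×10⁷ m.
Circular speed v_c = √(μ/r) = 3477 m/s.
Escape speed v_esc = √(2μ/r) = √2 × v_c = 4918 m/s.
Δv = v_esc − v_c = 1440 m/s = 1.440 km/s.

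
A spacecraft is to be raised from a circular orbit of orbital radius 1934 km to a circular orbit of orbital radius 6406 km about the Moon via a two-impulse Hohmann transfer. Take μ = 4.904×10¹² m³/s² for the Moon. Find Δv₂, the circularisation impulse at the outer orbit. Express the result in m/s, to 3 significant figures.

r₁ = 1934 km = 1.934×10⁶ m.
r₂ = 6406 km = 6.406×10⁶ m.
Transfer ellipse a_t = (r₁ + r₂)/2 = 4.170×10⁶ m.
At r₁: circular v_c1 = √(μ/r₁) = 1592 m/s; transfer-perilune v_p = √[μ(2/r₁ − 1/a_t)] = 1974 m/s.
At r₂: circular v_c2 = √(μ/r₂) = 874.9 m/s; transfer-apolune v_a = √[μ(2/r₂ − 1/a_t)] = 595.9 m/s.
Δv₂ = v_c2 − v_a = 279.1 m/s.

Δv ≈ 279 m/s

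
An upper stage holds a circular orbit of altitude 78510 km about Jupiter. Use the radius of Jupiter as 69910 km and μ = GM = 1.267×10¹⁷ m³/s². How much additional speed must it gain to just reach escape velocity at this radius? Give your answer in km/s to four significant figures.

r = 69910 + 78510 = 148420 km = 1.4842×10⁸ m.
Circular speed v_c = √(μ/r) = 29220 m/s.
Escape speed v_esc = √(2μ/r) = √2 × v_c = 41320 m/s.
Δv = v_esc − v_c = 12100 m/s = 12.10 km/s.

Δv ≈ 12.10 km/s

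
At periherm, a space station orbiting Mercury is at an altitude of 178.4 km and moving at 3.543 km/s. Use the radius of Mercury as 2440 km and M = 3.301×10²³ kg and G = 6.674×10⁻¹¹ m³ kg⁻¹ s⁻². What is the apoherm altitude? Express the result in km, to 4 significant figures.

μ = GM = 6.674×10⁻¹¹ × 3.301×10²³ = 2.203×10¹³ m³/s².
r_p = 2440 + 178.4 = 2618.4 km = 2.618×10⁶ m.
Specific energy ε = v²/2 − μ/r = -2.137×10⁶ J/kg, so a = −μ/(2ε) = 5.154×10⁶ m.
The apsides satisfy r_p + r_a = 2a, so the apoherm radius is 2a − r_p = 7.689×10⁶ m = 7688.7 km.
Apoherm altitude = 7688.7 − 2440 = 5248.7 km.

apoherm altitude ≈ 5249 km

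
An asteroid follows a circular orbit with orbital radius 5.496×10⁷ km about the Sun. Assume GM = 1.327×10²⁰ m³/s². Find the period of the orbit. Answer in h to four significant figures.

r = 5.496×10⁷ km = 5.496×10¹⁰ m.
Kepler's third law: T = 2π√(r³/μ) = 2π√((5.496×10¹⁰)³ / 1.327×10²⁰).
r³/μ = 1.251×10¹² s², so T = 2π × 1.118×10⁶ = 7.028×10⁶ s.
Converting: 7.028×10⁶ s ÷ 3600 = 1952 h.

T ≈ 1952 h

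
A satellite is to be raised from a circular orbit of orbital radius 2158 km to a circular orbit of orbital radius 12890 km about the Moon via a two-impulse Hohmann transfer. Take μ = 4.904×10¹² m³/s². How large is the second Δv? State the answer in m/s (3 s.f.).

Δv ≈ 286 m/s

r₁ = 2158 km = 2.158×10⁶ m.
r₂ = 12890 km = 1.289×10⁷ m.
Transfer ellipse a_t = (r₁ + r₂)/2 = 7.524×10⁶ m.
At r₁: circular v_c1 = √(μ/r₁) = 1507 m/s; transfer-perilune v_p = √[μ(2/r₁ − 1/a_t)] = 1973 m/s.
At r₂: circular v_c2 = √(μ/r₂) = 616.8 m/s; transfer-apolune v_a = √[μ(2/r₂ − 1/a_t)] = 330.3 m/s.
Δv₂ = v_c2 − v_a = 286.5 m/s.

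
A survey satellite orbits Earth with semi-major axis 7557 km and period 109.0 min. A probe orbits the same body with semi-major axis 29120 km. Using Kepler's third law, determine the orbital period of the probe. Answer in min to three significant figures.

Kepler's third law: T² ∝ a³, so T₂ = T₁ (a₂/a₁)^(3/2).
a₂/a₁ = 3.853, (a₂/a₁)^(3/2) = 7.564.
T₂ = 109.0 × 7.564 = 824.5 min.

T₂ ≈ 824 min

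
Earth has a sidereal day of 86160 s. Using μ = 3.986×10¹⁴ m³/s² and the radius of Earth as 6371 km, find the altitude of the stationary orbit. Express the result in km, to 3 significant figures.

h_sync ≈ 35800 km

A synchronous orbit has period T, so by Kepler's third law a = (μT²/4π²)^(1/3).
μT²/4π² = 3.986×10¹⁴ × (8.616×10⁴)² / 39.48 = 7.495×10²² m³.
a = 4.216×10⁷ m = 42163 km.
Altitude h = a − R = 42163 − 6371 = 35792 km.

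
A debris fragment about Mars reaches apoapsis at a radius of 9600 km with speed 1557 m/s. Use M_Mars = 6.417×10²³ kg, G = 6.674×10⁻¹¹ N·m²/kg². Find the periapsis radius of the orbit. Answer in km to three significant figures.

μ = GM = 6.674×10⁻¹¹ × 6.417×10²³ = 4.283×10¹³ m³/s².
r_a = 9.600×10⁶ m.
Specific energy ε = v²/2 − μ/r = -3.249×10⁶ J/kg, so a = −μ/(2ε) = 6.591×10⁶ m.
The apsides satisfy r_p + r_a = 2a, so the periapsis radius is 2a − r_a = 3.582×10⁶ m = 3581.5 km.

periapsis radius ≈ 3580 km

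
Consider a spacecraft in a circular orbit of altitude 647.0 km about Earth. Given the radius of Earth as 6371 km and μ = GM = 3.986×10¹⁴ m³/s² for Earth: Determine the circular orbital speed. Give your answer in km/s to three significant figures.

r = 6371 + 647.0 = 7018.0 km = 7.0180×10⁶ m.
For a circular orbit v = √(μ/r) = √(3.986×10¹⁴ / 7.018×10⁶) = √(5.680×10⁷) = 7536 m/s.
That is 7.536 km/s.

v ≈ 7.54 km/s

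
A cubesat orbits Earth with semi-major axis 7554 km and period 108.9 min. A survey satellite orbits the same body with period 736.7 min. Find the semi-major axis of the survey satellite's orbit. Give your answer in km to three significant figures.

a₂ ≈ 27000 km

Kepler's third law: a³ ∝ T², so a₂ = a₁ (T₂/T₁)^(2/3).
T₂/T₁ = 6.765, (T₂/T₁)^(2/3) = 3.577.
a₂ = 7554 × 3.577 = 27020 km.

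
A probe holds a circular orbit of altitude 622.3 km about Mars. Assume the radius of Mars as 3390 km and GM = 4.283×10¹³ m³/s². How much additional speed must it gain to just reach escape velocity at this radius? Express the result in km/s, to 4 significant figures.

Δv ≈ 1.353 km/s

r = 3390 + 622.3 = 4012.3 km = 4.0123×10⁶ m.
Circular speed v_c = √(μ/r) = 3267 m/s.
Escape speed v_esc = √(2μ/r) = √2 × v_c = 4621 m/s.
Δv = v_esc − v_c = 1353 m/s = 1.353 km/s.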